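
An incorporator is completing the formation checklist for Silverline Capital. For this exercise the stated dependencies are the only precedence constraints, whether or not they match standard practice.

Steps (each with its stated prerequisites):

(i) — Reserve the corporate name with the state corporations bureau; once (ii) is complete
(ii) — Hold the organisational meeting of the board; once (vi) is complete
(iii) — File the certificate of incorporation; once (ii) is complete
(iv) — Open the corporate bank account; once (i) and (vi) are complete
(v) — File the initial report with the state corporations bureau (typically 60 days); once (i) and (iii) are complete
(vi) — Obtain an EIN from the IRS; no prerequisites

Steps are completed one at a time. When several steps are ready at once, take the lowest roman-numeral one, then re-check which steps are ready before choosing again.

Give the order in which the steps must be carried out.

(vi) is the only step with nothing outstanding, so it goes first.
(ii) needed (vi), now all done → (ii).
(i) and (iii) are both available; (i) has the earlier label → (i).
(iv) now also ready, so the ready set is {(iii), (iv)}; (iii) has the earlier label → (iii).
(v) now also ready, so the ready set is {(iv), (v)}; (iv) has the earlier label → (iv).
(v) needed (i) and (iii), now all done → (v).

(vi), (ii), (i), (iii), (iv), (v)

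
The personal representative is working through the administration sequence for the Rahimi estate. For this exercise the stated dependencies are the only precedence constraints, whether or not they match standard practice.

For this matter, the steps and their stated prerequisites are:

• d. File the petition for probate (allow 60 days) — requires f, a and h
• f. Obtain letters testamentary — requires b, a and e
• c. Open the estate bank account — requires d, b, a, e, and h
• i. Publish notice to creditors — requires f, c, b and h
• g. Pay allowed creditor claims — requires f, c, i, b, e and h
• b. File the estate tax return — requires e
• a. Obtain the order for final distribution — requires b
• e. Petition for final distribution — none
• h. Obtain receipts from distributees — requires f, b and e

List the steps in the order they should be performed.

e is the only step with nothing outstanding, so it goes first.
Next only b has its prerequisites met → b.
a needed b, now all done → a.
f is the only step now ready → f.
h is the only step now ready → h.
That leaves d as the only ready step → d.
c needed d, b, a, e and h, now all done → c.
That leaves i as the only ready step → i.
That leaves g as the only ready step → g.

e, b, a, f, h, d, c, i, g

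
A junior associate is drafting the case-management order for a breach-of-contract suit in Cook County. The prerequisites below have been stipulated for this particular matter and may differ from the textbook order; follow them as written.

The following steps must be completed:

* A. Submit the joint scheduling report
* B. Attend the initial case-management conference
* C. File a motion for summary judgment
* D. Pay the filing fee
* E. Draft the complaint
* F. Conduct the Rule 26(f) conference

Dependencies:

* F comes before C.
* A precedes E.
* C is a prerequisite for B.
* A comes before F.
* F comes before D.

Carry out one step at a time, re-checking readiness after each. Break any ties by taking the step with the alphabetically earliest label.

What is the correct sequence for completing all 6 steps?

A E F C B D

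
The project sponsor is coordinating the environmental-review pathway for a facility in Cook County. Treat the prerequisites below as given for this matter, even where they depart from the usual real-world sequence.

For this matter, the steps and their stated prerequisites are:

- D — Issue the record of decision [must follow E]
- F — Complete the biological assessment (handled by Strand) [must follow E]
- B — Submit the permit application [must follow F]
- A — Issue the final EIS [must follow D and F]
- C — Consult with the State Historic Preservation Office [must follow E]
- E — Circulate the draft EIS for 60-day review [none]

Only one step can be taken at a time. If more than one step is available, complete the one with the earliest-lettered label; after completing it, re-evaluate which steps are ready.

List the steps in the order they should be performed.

E is the only step with nothing outstanding, so it goes first.
Ready: C, D and F. C has the earlier label → C.
D and F are both available; D has the earlier label → D.
Next only F has its prerequisites met → F.
A and B are both available; A has the earlier label → A.
B is the only step now ready → B.

E → C → D → F → A → B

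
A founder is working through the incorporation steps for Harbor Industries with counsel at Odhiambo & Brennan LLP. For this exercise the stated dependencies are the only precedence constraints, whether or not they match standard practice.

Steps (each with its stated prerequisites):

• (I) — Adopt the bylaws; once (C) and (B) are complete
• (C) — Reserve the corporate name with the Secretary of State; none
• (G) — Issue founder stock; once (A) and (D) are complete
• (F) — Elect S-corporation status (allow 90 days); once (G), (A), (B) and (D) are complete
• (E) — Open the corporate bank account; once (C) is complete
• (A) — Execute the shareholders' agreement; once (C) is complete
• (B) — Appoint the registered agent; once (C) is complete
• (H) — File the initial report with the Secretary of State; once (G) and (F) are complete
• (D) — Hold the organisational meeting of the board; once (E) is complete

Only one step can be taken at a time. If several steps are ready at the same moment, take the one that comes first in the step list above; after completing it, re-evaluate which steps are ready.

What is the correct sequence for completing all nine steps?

(C), (E), (A), (B), (I), (D), (G), (F), (H)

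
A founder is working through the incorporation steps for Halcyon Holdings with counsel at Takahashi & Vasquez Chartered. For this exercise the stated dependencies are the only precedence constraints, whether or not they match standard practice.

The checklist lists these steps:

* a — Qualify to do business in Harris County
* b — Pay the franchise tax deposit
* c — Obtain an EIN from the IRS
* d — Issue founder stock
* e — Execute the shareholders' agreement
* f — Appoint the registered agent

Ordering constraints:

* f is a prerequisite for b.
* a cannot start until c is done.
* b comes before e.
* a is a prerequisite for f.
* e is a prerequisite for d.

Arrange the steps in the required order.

c, a, f, b, e, d

c is the only step with nothing outstanding, so it goes first.
Next only a has its prerequisites met → a.
f needed a, now all done → f.
b is the only step now ready → b.
Next only e has its prerequisites met → e.
d needed e, now all done → d.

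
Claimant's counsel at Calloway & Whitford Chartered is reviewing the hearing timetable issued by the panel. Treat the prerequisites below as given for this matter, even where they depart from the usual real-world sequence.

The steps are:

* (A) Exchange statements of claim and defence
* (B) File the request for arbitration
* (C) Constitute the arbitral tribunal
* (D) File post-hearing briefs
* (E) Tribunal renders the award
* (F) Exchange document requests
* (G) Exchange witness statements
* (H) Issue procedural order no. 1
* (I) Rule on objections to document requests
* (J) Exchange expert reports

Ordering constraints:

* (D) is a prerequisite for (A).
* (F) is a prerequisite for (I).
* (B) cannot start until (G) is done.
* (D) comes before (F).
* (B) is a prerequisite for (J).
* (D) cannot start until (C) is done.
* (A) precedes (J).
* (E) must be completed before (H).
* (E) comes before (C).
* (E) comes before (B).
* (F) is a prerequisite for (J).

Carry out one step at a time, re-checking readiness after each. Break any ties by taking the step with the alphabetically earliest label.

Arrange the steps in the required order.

(E) and (G) have no prerequisites; (E) has the earlier label, so (E) is first.
(C) and (H) now also ready, so the ready set is {(C), (G), (H)}; (C) has the earlier label → (C).
Now (D), (G) and (H) have their prerequisites met. (D) has the earlier label, so (D) next.
Ready: (A), (F), (G) and (H). (A) has the earlier label → (A).
Now (F), (G) and (H) have their prerequisites met. (F) has the earlier label, so (F) next.
(I) now also ready, so the ready set is {(G), (H), (I)}; (G) has the earlier label → (G).
(B) now also ready, so the ready set is {(B), (H), (I)}; (B) has the earlier label → (B).
(J) now also ready, so the ready set is {(H), (I), (J)}; (H) has the earlier label → (H).
Ready: (I) and (J). (I) has the earlier label → (I).
That leaves (J) as the only ready step → (J).

(E) → (C) → (D) → (A) → (F) → (G) → (B) → (H) → (I) → (J)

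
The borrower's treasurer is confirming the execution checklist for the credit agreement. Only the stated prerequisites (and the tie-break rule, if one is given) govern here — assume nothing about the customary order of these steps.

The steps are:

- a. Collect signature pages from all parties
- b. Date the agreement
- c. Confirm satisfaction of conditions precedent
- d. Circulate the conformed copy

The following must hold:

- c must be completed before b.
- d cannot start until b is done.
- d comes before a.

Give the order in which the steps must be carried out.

c b d a

c is the only step with nothing outstanding, so it goes first.
b is the only step now ready → b.
d needed b, now all done → d.
a needed d, now all done → a.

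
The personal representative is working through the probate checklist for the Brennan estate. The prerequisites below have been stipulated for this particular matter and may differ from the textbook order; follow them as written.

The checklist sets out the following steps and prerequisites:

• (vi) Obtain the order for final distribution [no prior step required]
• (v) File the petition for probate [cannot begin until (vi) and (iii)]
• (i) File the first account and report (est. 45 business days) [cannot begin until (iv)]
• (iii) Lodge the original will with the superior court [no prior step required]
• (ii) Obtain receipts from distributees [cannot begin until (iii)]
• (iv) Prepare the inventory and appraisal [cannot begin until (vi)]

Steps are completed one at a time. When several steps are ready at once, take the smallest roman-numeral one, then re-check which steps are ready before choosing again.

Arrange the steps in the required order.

(iii) → (ii) → (vi) → (iv) → (i) → (v)

Nothing is required for (iii) and (vi). (iii) has the earlier label → (iii) first.
Now (ii) and (vi) have their prerequisites met. (ii) has the earlier label, so (ii) next.
(vi) is the only step now ready → (vi).
Now (iv) and (v) have their prerequisites met. (iv) has the earlier label, so (iv) next.
Ready: (i) and (v). (i) has the earlier label → (i).
Next only (v) has its prerequisites met → (v).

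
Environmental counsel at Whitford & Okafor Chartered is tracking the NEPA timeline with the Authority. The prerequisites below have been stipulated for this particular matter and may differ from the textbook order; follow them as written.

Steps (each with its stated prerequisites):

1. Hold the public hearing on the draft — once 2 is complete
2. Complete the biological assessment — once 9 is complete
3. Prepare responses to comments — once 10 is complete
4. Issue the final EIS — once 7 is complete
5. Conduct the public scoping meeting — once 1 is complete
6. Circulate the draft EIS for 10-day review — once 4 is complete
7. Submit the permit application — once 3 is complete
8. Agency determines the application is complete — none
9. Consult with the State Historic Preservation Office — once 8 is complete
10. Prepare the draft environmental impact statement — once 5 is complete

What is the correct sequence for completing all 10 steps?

8, 9, 2, 1, 5, 10, 3, 7, 4, 6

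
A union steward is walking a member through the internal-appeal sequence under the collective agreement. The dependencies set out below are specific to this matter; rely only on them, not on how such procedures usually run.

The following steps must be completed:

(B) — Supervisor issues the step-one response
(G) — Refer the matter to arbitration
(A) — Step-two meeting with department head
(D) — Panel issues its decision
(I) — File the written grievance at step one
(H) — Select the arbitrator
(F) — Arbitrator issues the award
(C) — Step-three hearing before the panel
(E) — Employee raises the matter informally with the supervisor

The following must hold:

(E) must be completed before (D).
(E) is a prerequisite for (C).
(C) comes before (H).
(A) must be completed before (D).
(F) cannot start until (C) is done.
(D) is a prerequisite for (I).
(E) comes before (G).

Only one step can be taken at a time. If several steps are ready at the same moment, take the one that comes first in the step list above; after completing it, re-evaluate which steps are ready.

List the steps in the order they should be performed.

(B), (A) and (E) have no prerequisites; (B) is listed earlier, so (B) is first.
Ready: (A) and (E). (A) is listed earlier → (A).
That leaves (E) as the only ready step → (E).
Ready: (G), (D) and (C). (G) is listed earlier → (G).
Now (D) and (C) have their prerequisites met. (D) is listed earlier, so (D) next.
(I) now also ready, so the ready set is {(I), (C)}; (I) is listed earlier → (I).
Next only (C) has its prerequisites met → (C).
Now (H) and (F) have their prerequisites met. (H) is listed earlier, so (H) next.
(F) needed (C), now all done → (F).

(B) (A) (E) (G) (D) (I) (C) (H) (F)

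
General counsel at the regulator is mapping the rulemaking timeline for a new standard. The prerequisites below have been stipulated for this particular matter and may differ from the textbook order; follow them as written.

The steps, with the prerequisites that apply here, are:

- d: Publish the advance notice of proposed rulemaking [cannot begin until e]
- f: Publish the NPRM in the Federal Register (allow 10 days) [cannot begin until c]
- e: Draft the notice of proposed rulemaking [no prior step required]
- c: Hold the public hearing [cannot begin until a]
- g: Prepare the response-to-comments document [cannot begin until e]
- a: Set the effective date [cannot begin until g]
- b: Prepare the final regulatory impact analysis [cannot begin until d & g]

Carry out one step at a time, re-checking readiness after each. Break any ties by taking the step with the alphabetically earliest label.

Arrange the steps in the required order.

e d g a b c f

e has no prerequisites → e first.
Now d and g have their prerequisites met. d has the earlier label, so d next.
That leaves g as the only ready step → g.
a and b are both available; a has the earlier label → a.
c now also ready, so the ready set is {b, c}; b has the earlier label → b.
c is the only step now ready → c.
f needed c, now all done → f.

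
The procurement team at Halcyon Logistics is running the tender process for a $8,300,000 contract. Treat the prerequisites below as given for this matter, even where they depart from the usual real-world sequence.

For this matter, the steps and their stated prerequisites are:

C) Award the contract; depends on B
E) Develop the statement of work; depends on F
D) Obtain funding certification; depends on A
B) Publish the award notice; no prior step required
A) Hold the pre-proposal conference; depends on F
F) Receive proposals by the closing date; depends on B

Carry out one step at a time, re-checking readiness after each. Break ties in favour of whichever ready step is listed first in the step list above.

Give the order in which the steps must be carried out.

B → C → F → E → A → D

B is the only step with nothing outstanding, so it goes first.
Now C and F have their prerequisites met. C is listed earlier, so C next.
Next only F has its prerequisites met → F.
E and A are both available; E is listed earlier → E.
A needed F, now all done → A.
Next only D has its prerequisites met → D.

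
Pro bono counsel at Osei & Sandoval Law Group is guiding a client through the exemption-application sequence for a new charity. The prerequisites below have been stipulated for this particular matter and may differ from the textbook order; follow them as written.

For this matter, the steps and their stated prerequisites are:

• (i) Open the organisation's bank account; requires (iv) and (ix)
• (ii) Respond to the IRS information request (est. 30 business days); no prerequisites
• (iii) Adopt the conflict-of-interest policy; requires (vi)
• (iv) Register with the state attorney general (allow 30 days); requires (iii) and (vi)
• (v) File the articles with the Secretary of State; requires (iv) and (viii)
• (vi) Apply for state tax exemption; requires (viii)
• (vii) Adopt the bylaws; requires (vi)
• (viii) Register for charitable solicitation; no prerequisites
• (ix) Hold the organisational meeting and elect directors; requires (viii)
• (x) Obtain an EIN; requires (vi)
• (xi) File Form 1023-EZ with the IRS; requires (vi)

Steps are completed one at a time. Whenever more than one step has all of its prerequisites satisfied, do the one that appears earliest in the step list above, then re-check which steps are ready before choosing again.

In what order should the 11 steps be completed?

(ii) and (viii) have no prerequisites; (ii) is listed earlier, so (ii) is first.
Next only (viii) has its prerequisites met → (viii).
(vi) and (ix) are both available; (vi) is listed earlier → (vi).
(iii), (vii), (x) and (xi) now also ready, so the ready set is {(iii), (vii), (ix), (x), (xi)}; (iii) is listed earlier → (iii).
Ready: (iv), (vii), (ix), (x) and (xi). (iv) is listed earlier → (iv).
(v), (vii), (ix), (x) and (xi) are all available; (v) is listed earlier → (v).
Now (vii), (ix), (x) and (xi) have their prerequisites met. (vii) is listed earlier, so (vii) next.
Now (ix), (x) and (xi) have their prerequisites met. (ix) is listed earlier, so (ix) next.
(i) now also ready, so the ready set is {(i), (x), (xi)}; (i) is listed earlier → (i).
Ready: (x) and (xi). (x) is listed earlier → (x).
(xi) needed (vi), now all done → (xi).

(ii) (viii) (vi) (iii) (iv) (v) (vii) (ix) (i) (x) (xi)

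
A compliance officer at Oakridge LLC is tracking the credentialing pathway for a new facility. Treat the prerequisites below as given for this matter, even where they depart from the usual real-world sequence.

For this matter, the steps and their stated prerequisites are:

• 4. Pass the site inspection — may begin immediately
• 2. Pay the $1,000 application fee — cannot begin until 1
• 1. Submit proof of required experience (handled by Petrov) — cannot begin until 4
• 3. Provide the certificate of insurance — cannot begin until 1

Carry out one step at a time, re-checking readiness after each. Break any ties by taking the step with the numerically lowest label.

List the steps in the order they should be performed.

4 → 1 → 2 → 3

4 is the only step with nothing outstanding, so it goes first.
1 is the only step now ready → 1.
Now 2 and 3 have their prerequisites met. 2 has the earlier label, so 2 next.
Next only 3 has its prerequisites met → 3.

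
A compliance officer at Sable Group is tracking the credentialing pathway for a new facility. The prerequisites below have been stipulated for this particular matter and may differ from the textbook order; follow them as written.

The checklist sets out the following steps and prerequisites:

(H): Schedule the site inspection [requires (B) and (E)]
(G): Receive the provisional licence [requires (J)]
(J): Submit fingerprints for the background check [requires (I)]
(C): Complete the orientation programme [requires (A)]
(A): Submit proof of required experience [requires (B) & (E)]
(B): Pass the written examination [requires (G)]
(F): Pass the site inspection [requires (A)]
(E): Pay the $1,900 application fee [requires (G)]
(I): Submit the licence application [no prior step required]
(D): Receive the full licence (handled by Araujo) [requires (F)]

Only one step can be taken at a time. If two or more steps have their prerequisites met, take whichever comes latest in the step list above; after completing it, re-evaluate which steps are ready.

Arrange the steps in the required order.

(I) (J) (G) (E) (B) (A) (F) (D) (C) (H)

Only (I) has no prerequisites, so it is first.
Next only (J) has its prerequisites met → (J).
That leaves (G) as the only ready step → (G).
(E) and (B) are both available; (E) is listed later → (E).
That leaves (B) as the only ready step → (B).
Ready: (A) and (H). (A) is listed later → (A).
(F) and (C) now also ready, so the ready set is {(F), (C), (H)}; (F) is listed later → (F).
Now (D), (C) and (H) have their prerequisites met. (D) is listed later, so (D) next.
Ready: (C) and (H). (C) is listed later → (C).
(H) is the only step now ready → (H).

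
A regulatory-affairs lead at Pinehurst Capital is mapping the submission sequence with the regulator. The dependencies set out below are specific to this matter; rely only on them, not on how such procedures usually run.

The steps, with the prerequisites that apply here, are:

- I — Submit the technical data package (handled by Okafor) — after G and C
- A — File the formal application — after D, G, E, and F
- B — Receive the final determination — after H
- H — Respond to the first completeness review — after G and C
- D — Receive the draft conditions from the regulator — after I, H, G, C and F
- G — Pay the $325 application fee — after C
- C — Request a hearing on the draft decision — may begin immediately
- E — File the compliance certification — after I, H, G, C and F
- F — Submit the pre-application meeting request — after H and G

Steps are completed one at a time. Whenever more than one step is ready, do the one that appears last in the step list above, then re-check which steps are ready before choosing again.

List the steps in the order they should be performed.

C G H F B I E D A

C has no prerequisites → C first.
G needed C, now all done → G.
Ready: H and I. H is listed later → H.
Now F, B and I have their prerequisites met. F is listed later, so F next.
Now B and I have their prerequisites met. B is listed later, so B next.
That leaves I as the only ready step → I.
Now E and D have their prerequisites met. E is listed later, so E next.
D needed F, C, G, H and I, now all done → D.
That leaves A as the only ready step → A.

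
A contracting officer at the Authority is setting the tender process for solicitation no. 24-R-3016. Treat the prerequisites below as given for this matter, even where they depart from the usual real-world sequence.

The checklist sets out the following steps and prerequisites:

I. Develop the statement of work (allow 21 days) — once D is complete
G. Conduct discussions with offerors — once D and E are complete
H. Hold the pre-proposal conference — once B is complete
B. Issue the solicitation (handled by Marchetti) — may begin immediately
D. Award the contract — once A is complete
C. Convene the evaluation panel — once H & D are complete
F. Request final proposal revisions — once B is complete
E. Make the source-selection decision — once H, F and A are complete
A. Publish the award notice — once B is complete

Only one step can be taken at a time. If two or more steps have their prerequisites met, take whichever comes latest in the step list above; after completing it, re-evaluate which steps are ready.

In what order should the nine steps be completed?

Only B has no prerequisites, so it is first.
Ready: A, F and H. A is listed later → A.
F, D and H are all available; F is listed later → F.
Now D and H have their prerequisites met. D is listed later, so D next.
I now also ready, so the ready set is {H, I}; H is listed later → H.
E, C and I are all available; E is listed later → E.
G now also ready, so the ready set is {C, G, I}; C is listed later → C.
Ready: G and I. G is listed later → G.
I is the only step now ready → I.

B A F D H E C G I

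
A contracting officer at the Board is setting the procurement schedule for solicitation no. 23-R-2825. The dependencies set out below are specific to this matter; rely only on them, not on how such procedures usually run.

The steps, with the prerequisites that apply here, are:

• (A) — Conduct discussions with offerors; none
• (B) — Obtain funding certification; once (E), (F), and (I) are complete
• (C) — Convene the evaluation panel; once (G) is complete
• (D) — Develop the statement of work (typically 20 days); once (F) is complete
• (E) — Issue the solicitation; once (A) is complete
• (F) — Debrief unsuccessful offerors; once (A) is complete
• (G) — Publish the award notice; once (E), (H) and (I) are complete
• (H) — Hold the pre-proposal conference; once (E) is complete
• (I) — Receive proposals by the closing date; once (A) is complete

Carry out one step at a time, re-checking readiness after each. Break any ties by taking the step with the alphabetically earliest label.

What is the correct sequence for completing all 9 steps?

(A) is the only step with nothing outstanding, so it goes first.
Now (E), (F) and (I) have their prerequisites met. (E) has the earlier label, so (E) next.
(H) now also ready, so the ready set is {(F), (H), (I)}; (F) has the earlier label → (F).
(D) now also ready, so the ready set is {(D), (H), (I)}; (D) has the earlier label → (D).
(H) and (I) are both available; (H) has the earlier label → (H).
(I) is the only step now ready → (I).
(B) and (G) are both available; (B) has the earlier label → (B).
(G) needed (E), (H) and (I), now all done → (G).
(C) needed (G), now all done → (C).

(A), (E), (F), (D), (H), (I), (B), (G), (C)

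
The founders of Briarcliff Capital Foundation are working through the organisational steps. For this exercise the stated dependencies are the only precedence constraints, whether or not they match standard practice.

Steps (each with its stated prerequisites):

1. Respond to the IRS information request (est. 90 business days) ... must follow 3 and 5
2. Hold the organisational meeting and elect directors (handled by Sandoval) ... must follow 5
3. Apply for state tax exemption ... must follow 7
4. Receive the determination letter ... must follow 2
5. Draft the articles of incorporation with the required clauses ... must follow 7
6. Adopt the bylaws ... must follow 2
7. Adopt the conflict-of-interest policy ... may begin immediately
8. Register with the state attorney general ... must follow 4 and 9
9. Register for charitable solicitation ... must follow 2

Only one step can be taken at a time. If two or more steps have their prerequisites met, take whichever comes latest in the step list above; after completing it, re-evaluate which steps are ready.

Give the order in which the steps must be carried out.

7, 5, 3, 2, 9, 6, 4, 8, 1

7 has no prerequisites → 7 first.
Now 5 and 3 have their prerequisites met. 5 is listed later, so 5 next.
2 now also ready, so the ready set is {3, 2}; 3 is listed later → 3.
1 now also ready, so the ready set is {2, 1}; 2 is listed later → 2.
9, 6 and 4 now also ready, so the ready set is {9, 6, 4, 1}; 9 is listed later → 9.
Ready: 6, 4 and 1. 6 is listed later → 6.
4 and 1 are both available; 4 is listed later → 4.
8 now also ready, so the ready set is {8, 1}; 8 is listed later → 8.
1 needed 5 and 3, now all done → 1.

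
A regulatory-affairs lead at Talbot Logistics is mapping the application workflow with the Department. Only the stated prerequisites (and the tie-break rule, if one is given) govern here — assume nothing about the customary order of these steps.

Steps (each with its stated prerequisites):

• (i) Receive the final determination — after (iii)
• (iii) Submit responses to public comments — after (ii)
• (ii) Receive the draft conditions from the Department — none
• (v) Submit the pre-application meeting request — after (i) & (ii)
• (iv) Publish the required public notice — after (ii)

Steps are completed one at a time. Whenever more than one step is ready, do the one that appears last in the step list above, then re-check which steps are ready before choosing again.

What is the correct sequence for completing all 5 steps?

(ii) has no prerequisites → (ii) first.
Ready: (iv) and (iii). (iv) is listed later → (iv).
Next only (iii) has its prerequisites met → (iii).
(i) needed (iii), now all done → (i).
Next only (v) has its prerequisites met → (v).

(ii) (iv) (iii) (i) (v)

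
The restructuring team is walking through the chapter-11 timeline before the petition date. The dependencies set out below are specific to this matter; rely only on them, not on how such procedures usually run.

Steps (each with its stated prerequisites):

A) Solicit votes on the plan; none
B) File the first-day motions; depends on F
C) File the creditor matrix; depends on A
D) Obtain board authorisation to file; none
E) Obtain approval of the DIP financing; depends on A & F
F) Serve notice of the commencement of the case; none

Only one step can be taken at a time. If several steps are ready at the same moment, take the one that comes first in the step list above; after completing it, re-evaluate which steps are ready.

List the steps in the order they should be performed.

Nothing is required for A, D and F. A is listed earlier → A first.
C now also ready, so the ready set is {C, D, F}; C is listed earlier → C.
Now D and F have their prerequisites met. D is listed earlier, so D next.
That leaves F as the only ready step → F.
Ready: B and E. B is listed earlier → B.
E needed A and F, now all done → E.

A, C, D, F, B, E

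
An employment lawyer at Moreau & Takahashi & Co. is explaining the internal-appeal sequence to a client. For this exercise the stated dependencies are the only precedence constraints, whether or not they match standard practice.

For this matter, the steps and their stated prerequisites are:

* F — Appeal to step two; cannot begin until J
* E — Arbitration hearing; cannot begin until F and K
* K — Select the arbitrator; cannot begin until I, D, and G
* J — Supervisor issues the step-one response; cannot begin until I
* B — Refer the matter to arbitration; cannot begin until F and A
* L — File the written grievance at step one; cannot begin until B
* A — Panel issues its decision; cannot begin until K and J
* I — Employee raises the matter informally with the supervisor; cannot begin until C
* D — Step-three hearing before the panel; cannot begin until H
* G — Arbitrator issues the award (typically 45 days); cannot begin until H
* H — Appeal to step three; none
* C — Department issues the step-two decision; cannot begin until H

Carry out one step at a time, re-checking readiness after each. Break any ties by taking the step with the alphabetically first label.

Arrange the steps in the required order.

H C D G I J F K A B E L

H has no prerequisites → H first.
Ready: C, D and G. C has the earlier label → C.
D, G and I are all available; D has the earlier label → D.
G and I are both available; G has the earlier label → G.
I needed C, now all done → I.
Ready: J and K. J has the earlier label → J.
F now also ready, so the ready set is {F, K}; F has the earlier label → F.
K needed D, G and I, now all done → K.
A and E are both available; A has the earlier label → A.
Ready: B and E. B has the earlier label → B.
L now also ready, so the ready set is {E, L}; E has the earlier label → E.
L needed B, now all done → L.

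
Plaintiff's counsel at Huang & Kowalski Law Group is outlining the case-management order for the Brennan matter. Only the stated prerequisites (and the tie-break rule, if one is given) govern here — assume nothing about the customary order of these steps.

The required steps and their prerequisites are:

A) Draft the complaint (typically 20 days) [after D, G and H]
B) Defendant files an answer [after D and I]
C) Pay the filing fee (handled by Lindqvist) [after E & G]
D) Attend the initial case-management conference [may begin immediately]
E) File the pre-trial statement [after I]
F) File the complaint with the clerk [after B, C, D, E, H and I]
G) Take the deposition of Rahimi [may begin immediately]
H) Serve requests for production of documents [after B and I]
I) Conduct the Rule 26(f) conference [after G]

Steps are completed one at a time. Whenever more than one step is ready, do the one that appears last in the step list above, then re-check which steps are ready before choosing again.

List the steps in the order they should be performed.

Nothing is required for G and D. G is listed later → G first.
Ready: I and D. I is listed later → I.
Ready: E and D. E is listed later → E.
C now also ready, so the ready set is {D, C}; D is listed later → D.
Now C and B have their prerequisites met. C is listed later, so C next.
Next only B has its prerequisites met → B.
H needed I and B, now all done → H.
Now F and A have their prerequisites met. F is listed later, so F next.
A needed H, G and D, now all done → A.

G → I → E → D → C → B → H → F → A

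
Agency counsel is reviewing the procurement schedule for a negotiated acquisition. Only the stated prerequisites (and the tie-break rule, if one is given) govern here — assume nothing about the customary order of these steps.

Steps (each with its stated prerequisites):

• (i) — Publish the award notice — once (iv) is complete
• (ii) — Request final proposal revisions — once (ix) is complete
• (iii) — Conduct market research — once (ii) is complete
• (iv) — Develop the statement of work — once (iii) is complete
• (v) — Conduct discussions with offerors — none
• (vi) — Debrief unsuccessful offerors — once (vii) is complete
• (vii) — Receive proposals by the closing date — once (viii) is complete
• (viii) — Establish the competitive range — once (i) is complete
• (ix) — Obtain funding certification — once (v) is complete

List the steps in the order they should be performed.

(v) has no prerequisites → (v) first.
(ix) is the only step now ready → (ix).
(ii) needed (ix), now all done → (ii).
(iii) is the only step now ready → (iii).
(iv) is the only step now ready → (iv).
Next only (i) has its prerequisites met → (i).
(viii) needed (i), now all done → (viii).
(vii) needed (viii), now all done → (vii).
(vi) is the only step now ready → (vi).

(v), (ix), (ii), (iii), (iv), (i), (viii), (vii), (vi)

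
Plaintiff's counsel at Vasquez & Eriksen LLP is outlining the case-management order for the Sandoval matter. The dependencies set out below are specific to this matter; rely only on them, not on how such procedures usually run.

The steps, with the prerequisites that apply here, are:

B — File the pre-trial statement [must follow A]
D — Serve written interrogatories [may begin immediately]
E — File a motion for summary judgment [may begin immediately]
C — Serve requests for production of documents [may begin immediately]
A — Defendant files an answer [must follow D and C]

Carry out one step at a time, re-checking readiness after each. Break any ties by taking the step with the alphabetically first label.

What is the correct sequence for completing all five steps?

Nothing is required for C, D and E. C has the earlier label → C first.
Now D and E have their prerequisites met. D has the earlier label, so D next.
Now A and E have their prerequisites met. A has the earlier label, so A next.
Now B and E have their prerequisites met. B has the earlier label, so B next.
E is the only step now ready → E.

C → D → A → B → E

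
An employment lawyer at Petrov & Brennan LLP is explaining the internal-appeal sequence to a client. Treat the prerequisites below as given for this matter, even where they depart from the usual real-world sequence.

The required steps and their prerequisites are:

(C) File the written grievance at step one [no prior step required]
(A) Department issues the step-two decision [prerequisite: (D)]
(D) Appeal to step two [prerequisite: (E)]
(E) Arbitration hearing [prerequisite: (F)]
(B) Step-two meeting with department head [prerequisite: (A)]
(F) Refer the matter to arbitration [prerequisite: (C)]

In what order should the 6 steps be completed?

Only (C) has no prerequisites, so it is first.
Next only (F) has its prerequisites met → (F).
(E) needed (F), now all done → (E).
(D) is the only step now ready → (D).
(A) needed (D), now all done → (A).
Next only (B) has its prerequisites met → (B).

(C) (F) (E) (D) (A) (B)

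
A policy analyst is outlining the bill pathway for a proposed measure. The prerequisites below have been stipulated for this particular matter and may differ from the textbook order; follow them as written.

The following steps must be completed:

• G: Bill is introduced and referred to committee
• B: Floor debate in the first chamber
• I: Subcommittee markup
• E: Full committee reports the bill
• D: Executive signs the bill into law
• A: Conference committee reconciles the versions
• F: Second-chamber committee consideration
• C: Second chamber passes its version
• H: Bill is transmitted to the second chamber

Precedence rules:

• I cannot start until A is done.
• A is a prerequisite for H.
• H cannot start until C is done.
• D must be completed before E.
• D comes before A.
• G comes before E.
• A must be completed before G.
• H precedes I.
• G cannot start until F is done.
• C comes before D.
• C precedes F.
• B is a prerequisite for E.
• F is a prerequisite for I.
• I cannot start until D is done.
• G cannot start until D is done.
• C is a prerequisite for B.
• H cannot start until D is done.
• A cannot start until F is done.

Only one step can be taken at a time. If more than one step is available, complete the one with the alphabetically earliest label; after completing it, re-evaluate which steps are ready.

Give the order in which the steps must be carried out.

C, B, D, F, A, G, E, H, I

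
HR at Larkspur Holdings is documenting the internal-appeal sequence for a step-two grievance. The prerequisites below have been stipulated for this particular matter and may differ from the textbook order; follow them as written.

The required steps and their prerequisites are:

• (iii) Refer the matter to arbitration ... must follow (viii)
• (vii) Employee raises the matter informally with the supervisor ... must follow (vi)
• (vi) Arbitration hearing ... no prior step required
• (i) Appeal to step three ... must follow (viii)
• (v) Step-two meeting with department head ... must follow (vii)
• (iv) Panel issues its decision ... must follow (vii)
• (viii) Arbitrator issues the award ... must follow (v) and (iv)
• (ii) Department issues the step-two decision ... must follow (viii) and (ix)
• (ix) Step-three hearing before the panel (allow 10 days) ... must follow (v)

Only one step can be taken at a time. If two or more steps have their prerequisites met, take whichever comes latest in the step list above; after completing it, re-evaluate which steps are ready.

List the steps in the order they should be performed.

(vi) (vii) (iv) (v) (ix) (viii) (ii) (i) (iii)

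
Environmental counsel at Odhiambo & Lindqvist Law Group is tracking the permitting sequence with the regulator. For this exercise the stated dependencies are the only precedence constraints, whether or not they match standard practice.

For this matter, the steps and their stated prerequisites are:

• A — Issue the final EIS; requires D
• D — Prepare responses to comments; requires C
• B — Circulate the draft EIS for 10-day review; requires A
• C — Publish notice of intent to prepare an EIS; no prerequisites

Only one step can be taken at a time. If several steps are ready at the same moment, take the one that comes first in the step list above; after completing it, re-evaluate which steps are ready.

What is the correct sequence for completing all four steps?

C → D → A → B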